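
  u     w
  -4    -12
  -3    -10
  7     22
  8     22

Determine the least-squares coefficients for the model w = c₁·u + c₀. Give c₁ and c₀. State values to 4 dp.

Setting ∂/∂c₁ … = 0 gives: 138·c₁ + 8·c₀ = 408;  8·c₁ + 4·c₀ = 22.
det = 138·4 − 8² = 488.
c₁ = (408·4 − 8·22)/488 = 182/61; c₀ = (138·22 − 8·408)/488 = -57/122.

c₁ = 2.9836, c₀ = -0.4672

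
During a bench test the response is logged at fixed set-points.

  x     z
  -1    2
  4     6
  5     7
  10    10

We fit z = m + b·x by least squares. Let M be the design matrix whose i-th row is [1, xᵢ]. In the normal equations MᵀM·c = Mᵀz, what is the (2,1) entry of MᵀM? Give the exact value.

18

Row 2 ↔ basis x, column 1 ↔ basis 1, so (MᵀM)_{2,1} = Σᵢ x = (-1)·(1) + (4)·(1) + (5)·(1) + (10)·(1) = 18.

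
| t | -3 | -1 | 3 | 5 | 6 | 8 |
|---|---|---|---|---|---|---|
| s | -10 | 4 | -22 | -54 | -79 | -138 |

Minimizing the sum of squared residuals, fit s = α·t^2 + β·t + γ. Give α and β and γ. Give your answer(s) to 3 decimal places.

Entries of MᵀM: Σt^2·t^2 = 6180, Σt^2·t = 852, Σt^2 = 144, Σt·t = 144, Σt = 18, Σ1 = 6.
Right-hand side: Σt^2·s = -13310, Σt·s = -1888, Σs = -299.
So MᵀM·[α, β, γ]ᵀ = Mᵀs: [[6180, 852, 144]; [852, 144, 18]; [144, 18, 6]]·[α, β, γ]ᵀ = [-13310, -1888, -299]ᵀ.
Solving the 3×3 system (Gaussian elimination) gives α = -1132/573, β = -10267/5730, γ = 8468/2865.

α = -1.976, β = -1.792, γ = 2.956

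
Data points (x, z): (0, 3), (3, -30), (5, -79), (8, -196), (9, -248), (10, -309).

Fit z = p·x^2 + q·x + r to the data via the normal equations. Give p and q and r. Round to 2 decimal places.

MᵀM·[p, q, r]ᵀ = Mᵀz reads: 21363·p + 2393·q + 279·r = -65777;  2393·p + 279·q + 35·r = -7375;  279·p + 35·q + 6·r = -859.
(Σx^2·x^2 = 21363, Σx^2·x = 2393, Σx^2 = 279, Σx·x = 279, Σx = 35, Σ1 = 6, Σx^2·z = -65777, Σx·z = -7375, Σz = -859.)
Solving the 3×3 system (Gaussian elimination) gives p = -46289/15684, q = -7329/5228, r = 17635/7842.

p = -2.95, q = -1.40, r = 2.25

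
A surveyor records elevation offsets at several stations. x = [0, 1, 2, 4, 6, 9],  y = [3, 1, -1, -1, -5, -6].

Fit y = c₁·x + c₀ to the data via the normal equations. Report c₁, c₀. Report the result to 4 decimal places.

Entries of MᵀM: Σx·x = 138, Σx = 22, Σ1 = 6.
Moment sums: Σx·y = -89, Σy = -9.
So MᵀM·[c₁, c₀]ᵀ = Mᵀy: [[138, 22]; [22, 6]]·[c₁, c₀]ᵀ = [-89, -9]ᵀ.
Determinant 138·6 − 22² = 344.
c₁ = ((-89)·6 − 22·(-9))/344 = -42/43; c₀ = (138·(-9) − 22·(-89))/344 = 179/86.

c₁ = -0.9767, c₀ = 2.0814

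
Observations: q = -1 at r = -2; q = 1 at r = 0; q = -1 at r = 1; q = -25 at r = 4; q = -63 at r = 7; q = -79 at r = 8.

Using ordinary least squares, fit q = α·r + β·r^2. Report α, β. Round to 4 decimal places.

α = -1.8382, β = -1.0150

Forming MᵀM = [[134, 912]; [912, 6770]] and Mᵀq = [-1172, -8548]ᵀ gives MᵀM·[α, β]ᵀ = Mᵀq.
Δ = 134·6770 − 912² = 75436.
α = ((-1172)·6770 − 912·(-8548))/75436 = -34666/18859; β = (134·(-8548) − 912·(-1172))/75436 = -19142/18859.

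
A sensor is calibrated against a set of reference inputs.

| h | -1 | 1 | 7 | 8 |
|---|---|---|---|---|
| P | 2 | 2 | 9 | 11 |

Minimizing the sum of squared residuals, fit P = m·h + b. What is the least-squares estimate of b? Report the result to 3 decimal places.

b = 2.106

XᵀX·[m, b]ᵀ = XᵀP reads: 115·m + 15·b = 151;  15·m + 4·b = 24.
Eliminating b: 4·(row 1) − 15·(row 2) gives 235·m = 4·151 − 15·24 = 244, so m = 244/235.
Then b = (24 − 15·(244/235))/4 = 99/47.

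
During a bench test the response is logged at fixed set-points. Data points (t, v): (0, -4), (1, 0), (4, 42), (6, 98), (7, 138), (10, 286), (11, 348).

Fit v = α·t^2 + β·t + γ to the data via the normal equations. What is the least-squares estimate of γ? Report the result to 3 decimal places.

Setting ∂/∂α … = 0 gives: 28595·α + 2955·β + 323·γ = 81670;  2955·α + 323·β + 39·γ = 8410;  323·α + 39·β + 7·γ = 908.
Solving the 3×3 system (Gaussian elimination) gives α = 290931/98266, β = -64765/98266, γ = -158525/49133.

γ = -3.226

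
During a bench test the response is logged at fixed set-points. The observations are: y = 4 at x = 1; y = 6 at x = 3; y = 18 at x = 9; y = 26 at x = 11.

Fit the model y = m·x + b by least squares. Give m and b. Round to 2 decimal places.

Normal-equation sums: Σx·x = 212, Σx = 24, Σ1 = 4.
Moment sums: Σx·y = 470, Σy = 54.
Normal equations: [[212, 24]; [24, 4]]·[m, b]ᵀ = [470, 54]ᵀ.
Δ = 212·4 − 24² = 272.
m = (470·4 − 24·54)/272 = 73/34; b = (212·54 − 24·470)/272 = 21/34.

m = 2.15, b = 0.62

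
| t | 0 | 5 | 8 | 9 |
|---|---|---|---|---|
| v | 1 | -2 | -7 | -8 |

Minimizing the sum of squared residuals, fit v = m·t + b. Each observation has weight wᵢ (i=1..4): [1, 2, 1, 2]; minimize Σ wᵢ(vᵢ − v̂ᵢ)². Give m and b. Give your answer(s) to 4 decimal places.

Compute the Gram sums: Σwᵢ·t·t = 276, Σwᵢ·t = 36, Σwᵢ·1 = 6.
For MᵀWv: Σwᵢ·t·v = -220, Σwᵢ·v = -26.
Normal equations: [[276, 36]; [36, 6]]·[m, b]ᵀ = [-220, -26]ᵀ.
Eliminating b: 6·(row 1) − 36·(row 2) gives 360·m = 6·(-220) − 36·(-26) = -384, so m = -16/15.
Then b = ((-26) − 36·(-16/15))/6 = 31/15.

m = -1.0667, b = 2.0667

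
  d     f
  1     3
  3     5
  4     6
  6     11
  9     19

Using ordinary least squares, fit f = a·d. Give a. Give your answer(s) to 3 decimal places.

a = 1.951

Forming XᵀX = [[143]] and Xᵀf = [279]ᵀ gives XᵀX·[a]ᵀ = Xᵀf.
Hence a = 279 / 143 ≈ 1.95105.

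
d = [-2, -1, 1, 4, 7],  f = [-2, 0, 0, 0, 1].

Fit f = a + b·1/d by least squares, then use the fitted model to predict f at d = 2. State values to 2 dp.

f̂ = 0.05

XᵀX·[a, b]ᵀ = Xᵀf reads: 5·a + (-3/28)·b = -1;  (-3/28)·a + (1829/784)·b = 8/7.
(Σ1 = 5, Σ1/d = -3/28, Σ1/d·1/d = 1829/784, Σf = -1, Σ1/d·f = 8/7.)
Eliminating b: (1829/784)·(row 1) − (-3/28)·(row 2) gives (571/49)·a = (1829/784)·(-1) − (-3/28)·(8/7) = -1733/784, so a = -1733/9136.
Then b = ((8/7) − (-3/28)·(-1733/9136))/(1829/784) = 1099/2284.
At d = 2: f̂ = (-1733/9136)·(1) + (1099/2284)·(1/2) = 465/9136.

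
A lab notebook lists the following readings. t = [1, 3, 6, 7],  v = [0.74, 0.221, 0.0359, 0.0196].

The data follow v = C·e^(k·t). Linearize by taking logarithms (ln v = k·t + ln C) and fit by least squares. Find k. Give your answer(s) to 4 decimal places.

With ln vᵢ as the transformed response and tᵢ as the regressor:
Sums: Σt = 17.0000, Σ(t)² = 95.0000, Σln v = -9.0699, Σt·ln v = -52.3176.
Normal system: [[95.0000, 17.0000]; [17.0000, 4]]·[k, ln C]ᵀ = [-52.3176, -9.0699]ᵀ.
Solving (det = 91.0000): k = -0.60529, ln C = 0.30499.

k = -0.6053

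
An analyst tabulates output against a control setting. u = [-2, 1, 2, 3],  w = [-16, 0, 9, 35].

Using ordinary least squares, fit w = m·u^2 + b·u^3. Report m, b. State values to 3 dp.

m = -0.866, b = 1.581

Entries of AᵀA: Σu^2·u^2 = 114, Σu^2·u^3 = 244, Σu^3·u^3 = 858.
Right-hand side: Σu^2·w = 287, Σu^3·w = 1145.
AᵀA·[m, b]ᵀ = Aᵀw becomes [[114, 244]; [244, 858]]·[m, b]ᵀ = [287, 1145]ᵀ.
Δ = 114·858 − 244² = 38276.
m = (287·858 − 244·1145)/38276 = -16567/19138; b = (114·1145 − 244·287)/38276 = 30251/19138.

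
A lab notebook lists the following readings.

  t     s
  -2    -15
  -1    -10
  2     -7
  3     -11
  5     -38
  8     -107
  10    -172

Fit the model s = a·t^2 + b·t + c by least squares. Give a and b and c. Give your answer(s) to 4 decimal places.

a = -1.9645, b = 2.7806, c = -3.2673

Sums needed: Σt^2·t^2 = 14835, Σt^2·t = 1663, Σt^2 = 207, Σt·t = 207, Σt = 25, Σ1 = 7.
Moment sums: Σt^2·s = -25195, Σt·s = -2773, Σs = -360.
So XᵀX·[a, b, c]ᵀ = Xᵀs: [[14835, 1663, 207]; [1663, 207, 25]; [207, 25, 7]]·[a, b, c]ᵀ = [-25195, -2773, -360]ᵀ.
Row-reducing yields a = -1185911/603682, b = 1678601/603682, c = -986212/301841.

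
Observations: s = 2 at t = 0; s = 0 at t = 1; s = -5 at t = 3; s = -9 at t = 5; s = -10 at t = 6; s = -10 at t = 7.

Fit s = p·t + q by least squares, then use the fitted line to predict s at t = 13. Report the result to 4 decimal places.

ŝ = -22.5763

With design matrix X, XᵀX = [[120, 22]; [22, 6]] and Xᵀs = [-190, -32]ᵀ.
Δ = 120·6 − 22² = 236.
p = ((-190)·6 − 22·(-32))/236 = -109/59; q = (120·(-32) − 22·(-190))/236 = 85/59.
At t = 13: ŝ = (-109/59)·(13) + (85/59)·(1) = -1332/59.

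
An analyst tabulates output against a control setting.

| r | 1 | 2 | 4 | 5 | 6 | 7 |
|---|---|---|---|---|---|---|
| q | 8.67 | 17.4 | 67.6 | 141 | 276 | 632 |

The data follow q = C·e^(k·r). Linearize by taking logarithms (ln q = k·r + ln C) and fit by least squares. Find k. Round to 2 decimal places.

k = 0.71

With ln qᵢ as the transformed response and rᵢ as the regressor:
Σr = 25.0000, Σ(r)² = 131.0000, Σln q = 26.2480, Σr·ln q = 128.3357.
Equations: 131.0000·k + 25.0000·ln C = 128.3357;  25.0000·k + 6·ln C = 26.2480.
Δ = 131.0000·6 − (25.0000)² = 161.0000; k = (128.3357·6 − 25.0000·26.2480)/161.0000 = 0.70692, ln C = (131.0000·26.2480 − 25.0000·128.3357)/161.0000 = 1.42917.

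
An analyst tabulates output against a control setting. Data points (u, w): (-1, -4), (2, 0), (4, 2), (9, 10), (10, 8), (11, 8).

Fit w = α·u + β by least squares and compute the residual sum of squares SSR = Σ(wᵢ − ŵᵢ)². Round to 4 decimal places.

SSR = 9.7840

From the data, Σu·u = 323, Σu = 35, Σ1 = 6.
And Σu·w = 270, Σw = 24.
Normal equations: [[323, 35]; [35, 6]]·[α, β]ᵀ = [270, 24]ᵀ.
det = 323·6 − 35² = 713.
α = (270·6 − 35·24)/713 = 780/713; β = (323·24 − 35·270)/713 = -1698/713.
Residuals: -374/713, 6/31, 4/713, 1808/713, -398/713, -38/23; SSR = 6976/713.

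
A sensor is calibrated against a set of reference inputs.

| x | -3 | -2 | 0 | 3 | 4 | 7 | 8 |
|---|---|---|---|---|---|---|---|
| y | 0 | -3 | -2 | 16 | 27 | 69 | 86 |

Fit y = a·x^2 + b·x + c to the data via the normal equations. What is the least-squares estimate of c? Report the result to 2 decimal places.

c = -1.32

With design matrix M, MᵀM = [[6931, 911, 151]; [911, 151, 17]; [151, 17, 7]] and Mᵀy = [9449, 1333, 193]ᵀ.
Solving the 3×3 system (Gaussian elimination) gives a = 9125/8901, b = 24850/8901, c = -512/387.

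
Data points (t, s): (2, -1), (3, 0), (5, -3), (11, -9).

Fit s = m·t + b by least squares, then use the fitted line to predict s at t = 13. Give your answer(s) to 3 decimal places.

Setting ∂/∂m … = 0 gives: 159·m + 21·b = -116;  21·m + 4·b = -13.
Eliminating b: 4·(row 1) − 21·(row 2) gives 195·m = 4·(-116) − 21·(-13) = -191, so m = -191/195.
Then b = ((-13) − 21·(-191/195))/4 = 123/65.
At t = 13: ŝ = (-191/195)·(13) + (123/65)·(1) = -2114/195.

ŝ = -10.841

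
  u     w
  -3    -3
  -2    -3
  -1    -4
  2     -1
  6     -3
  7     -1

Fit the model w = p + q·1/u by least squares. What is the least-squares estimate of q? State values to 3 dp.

q = 1.884

Normal-equation sums: Σ1 = 6, Σ1/u = -43/42, Σ1/u·1/u = 2927/1764.
For Aᵀw: Σw = -15, Σ1/u·w = 75/14.
det = 6·(2927/1764) − (-43/42)² = 15713/1764.
p = ((-15)·(2927/1764) − (-43/42)·(75/14))/(15713/1764) = -34230/15713; q = (6·(75/14) − (-43/42)·(-15))/(15713/1764) = 29610/15713.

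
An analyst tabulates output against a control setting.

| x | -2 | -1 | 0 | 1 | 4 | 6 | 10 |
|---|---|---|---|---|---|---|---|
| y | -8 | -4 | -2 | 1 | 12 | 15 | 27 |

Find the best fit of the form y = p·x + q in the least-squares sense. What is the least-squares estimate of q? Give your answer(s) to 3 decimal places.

Entries of AᵀA: Σx·x = 158, Σx = 18, Σ1 = 7.
Right-hand side: Σx·y = 429, Σy = 41.
AᵀA·[p, q]ᵀ = Aᵀy becomes [[158, 18]; [18, 7]]·[p, q]ᵀ = [429, 41]ᵀ.
Eliminating q: 7·(row 1) − 18·(row 2) gives 782·p = 7·429 − 18·41 = 2265, so p = 2265/782.
Then q = (41 − 18·(2265/782))/7 = -622/391.

q = -1.591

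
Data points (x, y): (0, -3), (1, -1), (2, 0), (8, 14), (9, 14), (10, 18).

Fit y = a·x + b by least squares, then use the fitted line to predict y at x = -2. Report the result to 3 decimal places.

AᵀA·[a, b]ᵀ = Aᵀy reads: 250·a + 30·b = 417;  30·a + 6·b = 42.
Δ = 250·6 − 30² = 600.
a = (417·6 − 30·42)/600 = 207/100; b = (250·42 − 30·417)/600 = -67/20.
At x = -2: ŷ = (207/100)·(-2) + (-67/20)·(1) = -749/100.

ŷ = -7.490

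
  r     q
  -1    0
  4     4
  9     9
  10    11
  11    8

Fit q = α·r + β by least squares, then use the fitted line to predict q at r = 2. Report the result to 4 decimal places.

q̂ = 2.5909

XᵀX·[α, β]ᵀ = Xᵀq reads: 319·α + 33·β = 295;  33·α + 5·β = 32.
(Σr·r = 319, Σr = 33, Σ1 = 5, Σr·q = 295, Σq = 32.)
Eliminating β: 5·(row 1) − 33·(row 2) gives 506·α = 5·295 − 33·32 = 419, so α = 419/506.
Then β = (32 − 33·(419/506))/5 = 43/46.
At r = 2: q̂ = (419/506)·(2) + (43/46)·(1) = 57/22.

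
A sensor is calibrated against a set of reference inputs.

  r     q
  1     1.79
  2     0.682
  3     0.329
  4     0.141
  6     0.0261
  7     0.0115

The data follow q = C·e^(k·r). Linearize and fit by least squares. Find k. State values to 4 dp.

Let Y = ln q. Fitting Y = k·r + ln C by least squares:
Σr = 23.0000, Σ(r)² = 115.0000, Σln q = -10.9824, Σr·ln q = -64.4871.
Equations: 115.0000·k + 23.0000·ln C = -64.4871;  23.0000·k + 6·ln C = -10.9824.
Slope k = (n·Σr·ln q − Σr·Σln q)/(n·Σ(r)² − (Σr)²) = (6·-64.4871 − 23.0000·-10.9824)/161.0000 = -0.83433; ln C = (Σln q − k·Σr)/n = 1.36785.

k = -0.8343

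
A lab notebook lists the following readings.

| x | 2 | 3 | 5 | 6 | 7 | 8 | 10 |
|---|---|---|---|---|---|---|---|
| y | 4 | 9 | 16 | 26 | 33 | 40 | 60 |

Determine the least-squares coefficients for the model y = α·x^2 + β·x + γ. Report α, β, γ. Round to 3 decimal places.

α = 0.465, β = 1.391, γ = -0.350

AᵀA·[α, β, γ]ᵀ = Aᵀy reads: 18515·α + 2231·β + 287·γ = 11610;  2231·α + 287·β + 41·γ = 1422;  287·α + 41·β + 7·γ = 188.
Solving the 3×3 system (Gaussian elimination) gives α = 3713/7987, β = 1587/1141, γ = -2792/7987.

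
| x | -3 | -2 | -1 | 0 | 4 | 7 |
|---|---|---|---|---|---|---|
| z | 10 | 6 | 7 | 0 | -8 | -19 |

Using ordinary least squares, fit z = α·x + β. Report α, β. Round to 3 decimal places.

α = -2.815, β = 1.679

Normal-equation sums: Σx·x = 79, Σx = 5, Σ1 = 6.
And Σx·z = -214, Σz = -4.
Eliminating β: 6·(row 1) − 5·(row 2) gives 449·α = 6·(-214) − 5·(-4) = -1264, so α = -1264/449.
Then β = ((-4) − 5·(-1264/449))/6 = 754/449.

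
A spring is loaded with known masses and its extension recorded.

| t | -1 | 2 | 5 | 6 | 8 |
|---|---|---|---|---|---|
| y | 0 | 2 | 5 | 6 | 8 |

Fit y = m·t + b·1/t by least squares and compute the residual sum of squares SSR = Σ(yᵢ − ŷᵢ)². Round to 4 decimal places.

The normal equations are: 130·m + 5·b = 129;  5·m + (19201/14400)·b = 4.
(Σt·t = 130, Σt·1/t = 5, Σ1/t·1/t = 19201/14400, Σt·y = 129, Σ1/t·y = 4.)
det = 130·(19201/14400) − 5² = 213613/1440.
m = (129·(19201/14400) − 5·4)/(213613/1440) = 2188929/2136130; b = (130·4 − 5·129)/(213613/1440) = -180000/213613.
Residuals: 388929/2136130, 397201/1068065, 19201/427226, -8397/1068065, -98696/1068065; SSR = 388929/2136130.

SSR = 0.1821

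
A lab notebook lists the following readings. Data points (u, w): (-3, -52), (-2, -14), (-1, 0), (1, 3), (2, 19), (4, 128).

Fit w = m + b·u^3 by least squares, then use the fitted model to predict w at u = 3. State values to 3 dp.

ŵ = 55.188

Sums needed: Σ1 = 6, Σu^3 = 37, Σu^3·u^3 = 4955.
Moment sums: Σw = 84, Σu^3·w = 9863.
So AᵀA·[m, b]ᵀ = Aᵀw: [[6, 37]; [37, 4955]]·[m, b]ᵀ = [84, 9863]ᵀ.
Δ = 6·4955 − 37² = 28361.
m = (84·4955 − 37·9863)/28361 = 51289/28361; b = (6·9863 − 37·84)/28361 = 56070/28361.
At u = 3: ŵ = (51289/28361)·(1) + (56070/28361)·(27) = 1565179/28361.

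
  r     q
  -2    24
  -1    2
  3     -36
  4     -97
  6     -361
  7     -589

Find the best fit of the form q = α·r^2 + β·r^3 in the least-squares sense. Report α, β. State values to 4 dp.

Forming XᵀX = [[4051, 25817]; [25817, 169195]] and Xᵀq = [-43635, -287377]ᵀ gives XᵀX·[α, β]ᵀ = Xᵀq.
Determinant 4051·169195 − 25817² = 18891456.
α = ((-43635)·169195 − 25817·(-287377))/18891456 = 4548523/2361432; β = (4051·(-287377) − 25817·(-43635))/18891456 = -4704929/2361432.

α = 1.9262, β = -1.9924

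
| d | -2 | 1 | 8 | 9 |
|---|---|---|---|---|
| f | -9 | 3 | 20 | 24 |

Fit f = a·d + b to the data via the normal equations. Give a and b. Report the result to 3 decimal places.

Normal-equation sums: Σd·d = 150, Σd = 16, Σ1 = 4.
And Σd·f = 397, Σf = 38.
Eliminating b: 4·(row 1) − 16·(row 2) gives 344·a = 4·397 − 16·38 = 980, so a = 245/86.
Then b = (38 − 16·(245/86))/4 = -163/86.

a = 2.849, b = -1.895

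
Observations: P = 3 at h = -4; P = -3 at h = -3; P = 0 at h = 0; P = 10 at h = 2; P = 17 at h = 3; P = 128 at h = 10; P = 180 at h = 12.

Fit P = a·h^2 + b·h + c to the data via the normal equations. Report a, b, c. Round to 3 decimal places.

a = 0.988, b = 3.146, c = -0.924

Normal-equation sums: Σh^2·h^2 = 31170, Σh^2·h = 2672, Σh^2 = 282, Σh·h = 282, Σh = 20, Σ1 = 7.
Moment sums: Σh^2·P = 38934, Σh·P = 3508, ΣP = 335.
Row-reducing yields a = 1678866/1699721, b = 5347848/1699721, c = -1570091/1699721.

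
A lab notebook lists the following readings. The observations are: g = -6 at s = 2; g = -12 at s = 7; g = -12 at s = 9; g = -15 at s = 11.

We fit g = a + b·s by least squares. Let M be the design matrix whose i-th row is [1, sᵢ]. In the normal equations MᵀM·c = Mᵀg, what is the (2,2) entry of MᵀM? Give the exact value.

255

Row 2 ↔ basis s, column 2 ↔ basis s, so (MᵀM)_{2,2} = Σᵢ (s)·(s) = (2)·(2) + (7)·(7) + (9)·(9) + (11)·(11) = 255.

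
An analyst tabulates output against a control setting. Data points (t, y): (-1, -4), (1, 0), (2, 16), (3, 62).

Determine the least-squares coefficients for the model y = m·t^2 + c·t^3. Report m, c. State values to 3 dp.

m = -1.734, c = 2.871

Normal-equation sums: Σt^2·t^2 = 99, Σt^2·t^3 = 275, Σt^3·t^3 = 795.
Right-hand side: Σt^2·y = 618, Σt^3·y = 1806.
Determinant 99·795 − 275² = 3080.
m = (618·795 − 275·1806)/3080 = -267/154; c = (99·1806 − 275·618)/3080 = 201/70.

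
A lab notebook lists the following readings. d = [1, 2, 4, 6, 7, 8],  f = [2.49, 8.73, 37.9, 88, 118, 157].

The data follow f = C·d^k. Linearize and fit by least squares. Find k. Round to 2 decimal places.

k = 2.01

Taking logs, ln f = k·ln d + ln C, so regress ln f on ln d.
Over the data: Σln d = 7.8966, Σ(ln d)² = 13.7233, Σln f = 21.0183, Σln d·ln f = 34.3608.
Normal system: [[13.7233, 7.8966]; [7.8966, 6]]·[k, ln C]ᵀ = [34.3608, 21.0183]ᵀ.
Δ = 13.7233·6 − (7.8966)² = 19.9843; k = (34.3608·6 − 7.8966·21.0183)/19.9843 = 2.01122, ln C = (13.7233·21.0183 − 7.8966·34.3608)/19.9843 = 0.85609.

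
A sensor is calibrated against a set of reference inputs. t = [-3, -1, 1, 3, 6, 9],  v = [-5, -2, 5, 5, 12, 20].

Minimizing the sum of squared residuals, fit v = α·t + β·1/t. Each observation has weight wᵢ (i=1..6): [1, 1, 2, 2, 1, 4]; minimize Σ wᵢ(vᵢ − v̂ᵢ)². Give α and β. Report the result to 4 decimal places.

α = 2.1411, β = 1.2718

Sums needed: Σwᵢ·t·t = 390, Σwᵢ·t·1/t = 11, Σwᵢ·1/t·1/t = 1105/324.
For MᵀWv: Σwᵢ·t·v = 849, Σwᵢ·1/t·v = 251/9.
Normal equations: [[390, 11]; [11, 1105/324]]·[α, β]ᵀ = [849, 251/9]ᵀ.
Eliminating β: (1105/324)·(row 1) − 11·(row 2) gives (65291/54)·α = (1105/324)·849 − 11·(251/9) = 279583/108, so α = 279583/130582.
Then β = ((251/9) − 11·(279583/130582))/(1105/324) = 83034/65291.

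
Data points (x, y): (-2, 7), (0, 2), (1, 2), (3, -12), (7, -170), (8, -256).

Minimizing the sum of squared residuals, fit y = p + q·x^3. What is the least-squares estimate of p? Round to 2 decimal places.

p = 2.33

AᵀA·[p, q]ᵀ = Aᵀy reads: 6·p + 875·q = -427;  875·p + 380587·q = -189760.
(Σ1 = 6, Σx^3 = 875, Σx^3·x^3 = 380587, Σy = -427, Σx^3·y = -189760.)
det = 6·380587 − 875² = 1517897.
p = ((-427)·380587 − 875·(-189760))/1517897 = 3529351/1517897; q = (6·(-189760) − 875·(-427))/1517897 = -764935/1517897.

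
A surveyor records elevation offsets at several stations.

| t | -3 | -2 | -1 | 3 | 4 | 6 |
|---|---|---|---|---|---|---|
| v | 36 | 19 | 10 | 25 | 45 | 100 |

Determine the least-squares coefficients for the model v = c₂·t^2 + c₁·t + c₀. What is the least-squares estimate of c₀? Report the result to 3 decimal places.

Normal-equation sums: Σt^2·t^2 = 1731, Σt^2·t = 271, Σt^2 = 75, Σt·t = 75, Σt = 7, Σ1 = 6.
For Mᵀv: Σt^2·v = 4955, Σt·v = 699, Σv = 235.
So MᵀM·[c₂, c₁, c₀]ᵀ = Mᵀv: [[1731, 271, 75]; [271, 75, 7]; [75, 7, 6]]·[c₂, c₁, c₀]ᵀ = [4955, 699, 235]ᵀ.
Solving the 3×3 system (Gaussian elimination) gives c₂ = 85319/29040, c₁ = -16553/9680, c₀ = 8053/1815.

c₀ = 4.437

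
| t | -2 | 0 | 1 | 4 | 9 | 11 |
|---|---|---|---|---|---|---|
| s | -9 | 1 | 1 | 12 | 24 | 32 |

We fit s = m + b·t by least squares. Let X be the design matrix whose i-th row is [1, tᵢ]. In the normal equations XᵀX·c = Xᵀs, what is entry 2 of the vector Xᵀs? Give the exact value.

635

Entry 2 ↔ basis t, so (Xᵀs)_{2} = Σᵢ (t)·sᵢ = (-2)·(-9) + (0)·(1) + (1)·(1) + (4)·(12) + (9)·(24) + (11)·(32) = 635.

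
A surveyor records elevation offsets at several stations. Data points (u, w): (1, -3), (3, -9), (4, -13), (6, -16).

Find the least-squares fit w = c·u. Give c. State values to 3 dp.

Setting ∂/∂c … = 0 gives: 62·c = -178.
(Σu·u = 62, Σu·w = -178.)
c = (-178)/62 = -2.87097.

c = -2.871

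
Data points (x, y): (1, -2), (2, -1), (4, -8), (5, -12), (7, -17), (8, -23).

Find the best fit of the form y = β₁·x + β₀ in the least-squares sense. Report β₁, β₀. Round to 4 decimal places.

Compute the Gram sums: Σx·x = 159, Σx = 27, Σ1 = 6.
And Σx·y = -399, Σy = -63.
So MᵀM·[β₁, β₀]ᵀ = Mᵀy: [[159, 27]; [27, 6]]·[β₁, β₀]ᵀ = [-399, -63]ᵀ.
Δ = 159·6 − 27² = 225.
β₁ = ((-399)·6 − 27·(-63))/225 = -77/25; β₀ = (159·(-63) − 27·(-399))/225 = 84/25.

β₁ = -3.0800, β₀ = 3.3600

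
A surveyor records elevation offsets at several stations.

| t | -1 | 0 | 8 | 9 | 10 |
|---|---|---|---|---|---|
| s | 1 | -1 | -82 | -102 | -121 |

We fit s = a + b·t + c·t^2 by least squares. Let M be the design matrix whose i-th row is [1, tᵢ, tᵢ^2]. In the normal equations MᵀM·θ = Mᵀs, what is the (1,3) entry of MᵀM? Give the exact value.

Row 1 ↔ basis 1, column 3 ↔ basis t^2, so (MᵀM)_{1,3} = Σᵢ t^2 = (1)·(1) + (1)·(0) + (1)·(64) + (1)·(81) + (1)·(100) = 246.

246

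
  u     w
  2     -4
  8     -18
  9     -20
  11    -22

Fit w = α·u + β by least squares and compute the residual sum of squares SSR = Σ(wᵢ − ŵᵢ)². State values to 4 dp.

Normal-equation sums: Σu·u = 270, Σu = 30, Σ1 = 4.
Moment sums: Σu·w = -574, Σw = -64.
So MᵀM·[α, β]ᵀ = Mᵀw: [[270, 30]; [30, 4]]·[α, β]ᵀ = [-574, -64]ᵀ.
Determinant 270·4 − 30² = 180.
α = ((-574)·4 − 30·(-64))/180 = -94/45; β = (270·(-64) − 30·(-574))/180 = -1/3.
Residuals: 23/45, -43/45, -13/15, 59/45; SSR = 164/45.

SSR = 3.6444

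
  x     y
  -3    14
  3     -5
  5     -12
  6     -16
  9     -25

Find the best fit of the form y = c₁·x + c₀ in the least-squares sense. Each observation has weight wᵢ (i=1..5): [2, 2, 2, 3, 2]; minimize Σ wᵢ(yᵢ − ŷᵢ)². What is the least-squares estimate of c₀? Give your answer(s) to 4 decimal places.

Entries of AᵀWA: Σwᵢ·x·x = 356, Σwᵢ·x = 46, Σwᵢ·1 = 11.
And Σwᵢ·x·y = -972, Σwᵢ·y = -104.
Normal equations: [[356, 46]; [46, 11]]·[c₁, c₀]ᵀ = [-972, -104]ᵀ.
Eliminating c₀: 11·(row 1) − 46·(row 2) gives 1800·c₁ = 11·(-972) − 46·(-104) = -5908, so c₁ = -1477/450.
Then c₀ = ((-104) − 46·(-1477/450))/11 = 961/225.

c₀ = 4.2711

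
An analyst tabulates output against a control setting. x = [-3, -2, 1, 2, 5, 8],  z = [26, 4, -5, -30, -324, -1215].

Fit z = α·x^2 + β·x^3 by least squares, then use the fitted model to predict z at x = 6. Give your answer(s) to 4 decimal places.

Normal-equation sums: Σx^2·x^2 = 4835, Σx^2·x^3 = 35651, Σx^3·x^3 = 278627.
For Mᵀz: Σx^2·z = -85735, Σx^3·z = -663559.
Normal equations: [[4835, 35651]; [35651, 278627]]·[α, β]ᵀ = [-85735, -663559]ᵀ.
det = 4835·278627 − 35651² = 76167744.
α = ((-85735)·278627 − 35651·(-663559))/76167744 = -1205958/396707; β = (4835·(-663559) − 35651·(-85735))/76167744 = -790465/396707.
At x = 6: ẑ = (-1205958/396707)·(36) + (-790465/396707)·(216) = -214154928/396707.

ẑ = -539.8315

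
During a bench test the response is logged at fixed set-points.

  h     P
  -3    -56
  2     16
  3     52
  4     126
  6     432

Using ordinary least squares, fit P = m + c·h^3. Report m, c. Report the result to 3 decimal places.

The normal system MᵀM·[m, c]ᵀ = MᵀP is [[5, 288]; [288, 52274]]·[m, c]ᵀ = [570, 104420]ᵀ.
det = 5·52274 − 288² = 178426.
m = (570·52274 − 288·104420)/178426 = -138390/89213; c = (5·104420 − 288·570)/178426 = 178970/89213.

m = -1.551, c = 2.006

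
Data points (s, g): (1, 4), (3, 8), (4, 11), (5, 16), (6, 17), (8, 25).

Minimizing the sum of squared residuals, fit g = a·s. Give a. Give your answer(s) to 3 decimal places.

a = 3.007

Normal-equation sums: Σs·s = 151.
Moment sums: Σs·g = 454.
AᵀA·[a]ᵀ = Aᵀg becomes [[151]]·[a]ᵀ = [454]ᵀ.
Hence a = 454 / 151 ≈ 3.00662.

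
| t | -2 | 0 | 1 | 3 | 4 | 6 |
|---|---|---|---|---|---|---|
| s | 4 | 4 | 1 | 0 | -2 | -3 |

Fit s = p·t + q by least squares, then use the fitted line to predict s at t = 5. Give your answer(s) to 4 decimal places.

ŝ = -2.2619

From the data, Σt·t = 66, Σt = 12, Σ1 = 6.
For Aᵀs: Σt·s = -33, Σs = 4.
det = 66·6 − 12² = 252.
p = ((-33)·6 − 12·4)/252 = -41/42; q = (66·4 − 12·(-33))/252 = 55/21.
At t = 5: ŝ = (-41/42)·(5) + (55/21)·(1) = -95/42.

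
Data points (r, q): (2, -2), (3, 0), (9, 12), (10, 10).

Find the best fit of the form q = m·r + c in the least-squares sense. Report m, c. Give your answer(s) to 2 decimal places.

Entries of XᵀX: Σr·r = 194, Σr = 24, Σ1 = 4.
And Σr·q = 204, Σq = 20.
Normal equations: [[194, 24]; [24, 4]]·[m, c]ᵀ = [204, 20]ᵀ.
det = 194·4 − 24² = 200.
m = (204·4 − 24·20)/200 = 42/25; c = (194·20 − 24·204)/200 = -127/25.

m = 1.68, c = -5.08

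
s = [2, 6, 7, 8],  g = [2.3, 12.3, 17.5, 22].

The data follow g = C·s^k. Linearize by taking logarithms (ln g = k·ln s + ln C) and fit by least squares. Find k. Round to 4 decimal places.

k = 1.6105

Taking logs, ln g = k·ln s + ln C, so regress ln g on ln s.
Σln s = 6.5103, Σ(ln s)² = 11.8015, Σln g = 9.2958, Σln s·ln g = 17.0712.
Equations: 11.8015·k + 6.5103·ln C = 17.0712;  6.5103·k + 4·ln C = 9.2958.
Slope k = (n·Σln s·ln g − Σln s·Σln g)/(n·Σ(ln s)² − (Σln s)²) = (4·17.0712 − 6.5103·9.2958)/4.8225 = 1.61054; ln C = (Σln g − k·Σln s)/n = -0.29732.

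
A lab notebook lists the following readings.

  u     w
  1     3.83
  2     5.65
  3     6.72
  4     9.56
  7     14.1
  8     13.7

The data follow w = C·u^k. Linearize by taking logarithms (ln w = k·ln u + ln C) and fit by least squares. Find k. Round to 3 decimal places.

With ln wᵢ as the transformed response and ln uᵢ as the regressor:
Σln u = 7.2034, Σ(ln u)² = 11.7199, Σln w = 12.5008, Σln u·ln w = 17.0149.
Equations: 11.7199·k + 7.2034·ln C = 17.0149;  7.2034·k + 6·ln C = 12.5008.
Slope k = (n·Σln u·ln w − Σln u·Σln w)/(n·Σ(ln u)² − (Σln u)²) = (6·17.0149 − 7.2034·12.5008)/18.4301 = 0.65334; ln C = (Σln w − k·Σln u)/n = 1.29908.

k = 0.653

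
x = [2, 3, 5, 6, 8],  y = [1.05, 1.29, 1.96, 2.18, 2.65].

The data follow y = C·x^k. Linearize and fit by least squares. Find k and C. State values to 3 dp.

k = 0.687, C = 0.635

Let Y = ln y. Fitting Y = k·ln x + ln C by least squares:
Σln x = 7.2724, Σ(ln x)² = 11.8122, Σln y = 2.7303, Σln x·ln y = 4.8195.
Equations: 11.8122·k + 7.2724·ln C = 4.8195;  7.2724·k + 5·ln C = 2.7303.
Δ = 11.8122·5 − (7.2724)² = 6.1731; k = (4.8195·5 − 7.2724·2.7303)/6.1731 = 0.68720, ln C = (11.8122·2.7303 − 7.2724·4.8195)/6.1731 = -0.45347, so C = exp(-0.45347) = 0.63542.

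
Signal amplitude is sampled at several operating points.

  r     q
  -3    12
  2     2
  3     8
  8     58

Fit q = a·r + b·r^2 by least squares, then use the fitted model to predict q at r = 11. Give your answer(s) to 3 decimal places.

q̂ = 113.440

The normal equations are: 86·a + 520·b = 456;  520·a + 4274·b = 3900.
det = 86·4274 − 520² = 97164.
a = (456·4274 − 520·3900)/97164 = -2196/2699; b = (86·3900 − 520·456)/97164 = 2730/2699.
At r = 11: q̂ = (-2196/2699)·(11) + (2730/2699)·(121) = 306174/2699.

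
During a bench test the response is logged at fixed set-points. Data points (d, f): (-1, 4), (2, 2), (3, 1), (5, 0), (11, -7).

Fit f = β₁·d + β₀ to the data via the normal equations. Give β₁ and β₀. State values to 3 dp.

From the data, Σd·d = 160, Σd = 20, Σ1 = 5.
Moment sums: Σd·f = -74, Σf = 0.
XᵀX·[β₁, β₀]ᵀ = Xᵀf becomes [[160, 20]; [20, 5]]·[β₁, β₀]ᵀ = [-74, 0]ᵀ.
Eliminating β₀: 5·(row 1) − 20·(row 2) gives 400·β₁ = 5·(-74) − 20·0 = -370, so β₁ = -37/40.
Then β₀ = (0 − 20·(-37/40))/5 = 37/10.

β₁ = -0.925, β₀ = 3.700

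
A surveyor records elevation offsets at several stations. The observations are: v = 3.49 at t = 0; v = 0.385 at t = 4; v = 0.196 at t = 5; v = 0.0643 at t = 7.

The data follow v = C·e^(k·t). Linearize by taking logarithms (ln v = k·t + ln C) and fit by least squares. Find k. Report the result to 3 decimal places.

Linearized form: ln v = k·t + ln C. From the 4 transformed points,
AᵀA = [[90.0000, 16.0000]; [16.0000, 4]], rhs = [-31.1756, -4.0784]ᵀ  (here Σt = 16.0000, Σ(t)² = 90.0000, Σln v = -4.0784, Σt·ln v = -31.1756).
Slope k = (n·Σt·ln v − Σt·Σln v)/(n·Σ(t)² − (Σt)²) = (4·-31.1756 − 16.0000·-4.0784)/104.0000 = -0.57161; ln C = (Σln v − k·Σt)/n = 1.26682.

k = -0.572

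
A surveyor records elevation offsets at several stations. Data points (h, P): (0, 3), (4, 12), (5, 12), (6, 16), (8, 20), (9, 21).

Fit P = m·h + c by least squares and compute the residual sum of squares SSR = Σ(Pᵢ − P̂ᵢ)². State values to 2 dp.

Entries of XᵀX: Σh·h = 222, Σh = 32, Σ1 = 6.
For XᵀP: Σh·P = 553, ΣP = 84.
Eliminating c: 6·(row 1) − 32·(row 2) gives 308·m = 6·553 − 32·84 = 630, so m = 45/22.
Then c = (84 − 32·(45/22))/6 = 34/11.
Residuals: -1/11, 8/11, -29/22, 7/11, 6/11, -1/2; SSR = 71/22.

SSR = 3.23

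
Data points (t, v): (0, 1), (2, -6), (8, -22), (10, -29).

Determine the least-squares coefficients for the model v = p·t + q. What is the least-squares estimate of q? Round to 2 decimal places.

Setting ∂/∂p … = 0 gives: 168·p + 20·q = -478;  20·p + 4·q = -56.
Determinant 168·4 − 20² = 272.
p = ((-478)·4 − 20·(-56))/272 = -99/34; q = (168·(-56) − 20·(-478))/272 = 19/34.

q = 0.56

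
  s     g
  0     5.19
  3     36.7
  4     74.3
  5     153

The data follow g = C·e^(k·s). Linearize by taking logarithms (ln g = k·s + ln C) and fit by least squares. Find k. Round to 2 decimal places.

k = 0.67

Let Y = ln g. Fitting Y = k·s + ln C by least squares:
XᵀX = [[50.0000, 12.0000]; [12.0000, 4]], rhs = [53.1930, 14.5881]ᵀ  (here Σs = 12.0000, Σ(s)² = 50.0000, Σln g = 14.5881, Σs·ln g = 53.1930).
Δ = 50.0000·4 − (12.0000)² = 56.0000; k = (53.1930·4 − 12.0000·14.5881)/56.0000 = 0.67348, ln C = (50.0000·14.5881 − 12.0000·53.1930)/56.0000 = 1.62656.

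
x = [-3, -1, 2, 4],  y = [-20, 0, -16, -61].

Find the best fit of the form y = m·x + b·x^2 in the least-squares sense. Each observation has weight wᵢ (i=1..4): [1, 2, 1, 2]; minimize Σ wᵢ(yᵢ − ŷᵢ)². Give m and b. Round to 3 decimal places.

Setting ∂/∂m … = 0 gives: 47·m + 107·b = -460;  107·m + 611·b = -2196.
Determinant 47·611 − 107² = 17268.
m = ((-460)·611 − 107·(-2196))/17268 = -11522/4317; b = (47·(-2196) − 107·(-460))/17268 = -13498/4317.

m = -2.669, b = -3.127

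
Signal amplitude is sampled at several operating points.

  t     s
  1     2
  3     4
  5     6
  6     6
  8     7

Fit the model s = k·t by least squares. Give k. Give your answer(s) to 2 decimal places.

Entries of AᵀA: Σt·t = 135.
For Aᵀs: Σt·s = 136.
AᵀA·[k]ᵀ = Aᵀs becomes [[135]]·[k]ᵀ = [136]ᵀ.
k = 136/135 = 1.00741.

k = 1.01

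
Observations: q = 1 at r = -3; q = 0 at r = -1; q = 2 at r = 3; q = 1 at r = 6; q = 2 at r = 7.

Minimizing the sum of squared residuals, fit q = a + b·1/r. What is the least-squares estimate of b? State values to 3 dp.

b = 1.374

Forming XᵀX = [[5, -29/42]; [-29/42, 249/196]] and Xᵀq = [6, 11/14]ᵀ gives XᵀX·[a, b]ᵀ = Xᵀq.
Eliminating b: (249/196)·(row 1) − (-29/42)·(row 2) gives (2591/441)·a = (249/196)·6 − (-29/42)·(11/14) = 4801/588, so a = 14403/10364.
Then b = ((11/14) − (-29/42)·(14403/10364))/(249/196) = 7119/5182.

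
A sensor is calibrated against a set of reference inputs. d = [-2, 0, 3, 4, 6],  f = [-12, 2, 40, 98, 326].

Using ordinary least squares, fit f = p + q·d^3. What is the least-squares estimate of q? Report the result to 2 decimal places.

Compute the Gram sums: Σ1 = 5, Σd^3 = 299, Σd^3·d^3 = 51545.
Moment sums: Σf = 454, Σd^3·f = 77864.
AᵀA·[p, q]ᵀ = Aᵀf becomes [[5, 299]; [299, 51545]]·[p, q]ᵀ = [454, 77864]ᵀ.
det = 5·51545 − 299² = 168324.
p = (454·51545 − 299·77864)/168324 = 4619/6474; q = (5·77864 − 299·454)/168324 = 126787/84162.

q = 1.51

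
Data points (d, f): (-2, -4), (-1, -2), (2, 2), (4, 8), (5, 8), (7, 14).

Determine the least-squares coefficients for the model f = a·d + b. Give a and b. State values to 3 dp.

a = 1.935, b = -0.504

From the data, Σd·d = 99, Σd = 15, Σ1 = 6.
For Aᵀf: Σd·f = 184, Σf = 26.
Normal equations: [[99, 15]; [15, 6]]·[a, b]ᵀ = [184, 26]ᵀ.
Eliminating b: 6·(row 1) − 15·(row 2) gives 369·a = 6·184 − 15·26 = 714, so a = 238/123.
Then b = (26 − 15·(238/123))/6 = -62/123.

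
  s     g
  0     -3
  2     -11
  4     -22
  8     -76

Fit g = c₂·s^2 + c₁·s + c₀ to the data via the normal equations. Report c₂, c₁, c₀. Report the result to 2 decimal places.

AᵀA·[c₂, c₁, c₀]ᵀ = Aᵀg reads: 4368·c₂ + 584·c₁ + 84·c₀ = -5260;  584·c₂ + 84·c₁ + 14·c₀ = -718;  84·c₂ + 14·c₁ + 4·c₀ = -112.
Solving the 3×3 system (Gaussian elimination) gives c₂ = -181/176, c₁ = -349/440, c₀ = -399/110.

c₂ = -1.03, c₁ = -0.79, c₀ = -3.63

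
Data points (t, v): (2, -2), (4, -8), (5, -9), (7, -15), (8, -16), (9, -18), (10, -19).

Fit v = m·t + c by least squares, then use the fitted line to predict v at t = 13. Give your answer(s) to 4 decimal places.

v̂ = -26.5345

With design matrix M, MᵀM = [[339, 45]; [45, 7]] and Mᵀv = [-666, -87]ᵀ.
Δ = 339·7 − 45² = 348.
m = ((-666)·7 − 45·(-87))/348 = -249/116; c = (339·(-87) − 45·(-666))/348 = 159/116.
At t = 13: v̂ = (-249/116)·(13) + (159/116)·(1) = -1539/58.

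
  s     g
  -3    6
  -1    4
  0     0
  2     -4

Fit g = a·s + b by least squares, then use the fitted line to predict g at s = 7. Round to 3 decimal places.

ĝ = -14.077

With design matrix A, AᵀA = [[14, -2]; [-2, 4]] and Aᵀg = [-30, 6]ᵀ.
det = 14·4 − (-2)² = 52.
a = ((-30)·4 − (-2)·6)/52 = -27/13; b = (14·6 − (-2)·(-30))/52 = 6/13.
At s = 7: ĝ = (-27/13)·(7) + (6/13)·(1) = -183/13.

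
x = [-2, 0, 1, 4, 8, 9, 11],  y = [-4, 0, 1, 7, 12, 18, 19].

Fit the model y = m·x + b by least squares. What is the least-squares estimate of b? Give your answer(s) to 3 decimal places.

Setting ∂/∂m … = 0 gives: 287·m + 31·b = 504;  31·m + 7·b = 53.
(Σx·x = 287, Σx = 31, Σ1 = 7, Σx·y = 504, Σy = 53.)
Determinant 287·7 − 31² = 1048.
m = (504·7 − 31·53)/1048 = 1885/1048; b = (287·53 − 31·504)/1048 = -413/1048.

b = -0.394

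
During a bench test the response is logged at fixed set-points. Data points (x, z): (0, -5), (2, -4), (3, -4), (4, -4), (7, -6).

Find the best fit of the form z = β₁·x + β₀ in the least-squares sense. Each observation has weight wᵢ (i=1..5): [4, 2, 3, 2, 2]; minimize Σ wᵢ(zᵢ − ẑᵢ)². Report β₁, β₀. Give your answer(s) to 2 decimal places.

The normal equations are: 165·β₁ + 35·β₀ = -168;  35·β₁ + 13·β₀ = -60.
(Σwᵢ·x·x = 165, Σwᵢ·x = 35, Σwᵢ·1 = 13, Σwᵢ·x·z = -168, Σwᵢ·z = -60.)
Eliminating β₀: 13·(row 1) − 35·(row 2) gives 920·β₁ = 13·(-168) − 35·(-60) = -84, so β₁ = -21/230.
Then β₀ = ((-60) − 35·(-21/230))/13 = -201/46.

β₁ = -0.09, β₀ = -4.37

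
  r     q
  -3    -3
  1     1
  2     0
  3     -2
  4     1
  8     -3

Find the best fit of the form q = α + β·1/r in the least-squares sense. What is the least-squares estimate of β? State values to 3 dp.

Normal-equation sums: Σ1 = 6, Σ1/r = 15/8, Σ1/r·1/r = 893/576.
And Σq = -6, Σ1/r·q = 29/24.
Normal equations: [[6, 15/8]; [15/8, 893/576]]·[α, β]ᵀ = [-6, 29/24]ᵀ.
Eliminating β: (893/576)·(row 1) − (15/8)·(row 2) gives (1111/192)·α = (893/576)·(-6) − (15/8)·(29/24) = -2221/192, so α = -2221/1111.
Then β = ((29/24) − (15/8)·(-2221/1111))/(893/576) = 3552/1111.

β = 3.197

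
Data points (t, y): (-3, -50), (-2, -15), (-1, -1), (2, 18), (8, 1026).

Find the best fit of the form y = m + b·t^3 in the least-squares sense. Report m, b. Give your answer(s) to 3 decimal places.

m = 2.020, b = 2.000

The normal system MᵀM·[m, b]ᵀ = Mᵀy is [[5, 484]; [484, 263002]]·[m, b]ᵀ = [978, 526927]ᵀ.
Eliminating b: 263002·(row 1) − 484·(row 2) gives 1080754·m = 263002·978 − 484·526927 = 2183288, so m = 1091644/540377.
Then b = (526927 − 484·(1091644/540377))/263002 = 2161283/1080754.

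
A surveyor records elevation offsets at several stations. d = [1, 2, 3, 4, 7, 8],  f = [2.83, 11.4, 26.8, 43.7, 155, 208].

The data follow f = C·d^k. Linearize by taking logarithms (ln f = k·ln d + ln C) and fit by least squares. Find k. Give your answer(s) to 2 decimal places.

Linearized form: ln f = k·ln d + ln C. From the 6 transformed points,
Σln d = 7.2034, Σ(ln d)² = 11.7199, Σln f = 20.9206, Σln d·ln f = 31.4492.
Normal system: [[11.7199, 7.2034]; [7.2034, 6]]·[k, ln C]ᵀ = [31.4492, 20.9206]ᵀ.
Slope k = (n·Σln d·ln f − Σln d·Σln f)/(n·Σ(ln d)² − (Σln d)²) = (6·31.4492 − 7.2034·20.9206)/18.4301 = 2.06161; ln C = (Σln f − k·Σln d)/n = 1.01167.

k = 2.06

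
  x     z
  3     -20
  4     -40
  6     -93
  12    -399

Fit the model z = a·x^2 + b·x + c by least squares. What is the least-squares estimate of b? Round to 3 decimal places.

The normal equations are: 22369·a + 2035·b + 205·c = -61624;  2035·a + 205·b + 25·c = -5566;  205·a + 25·b + 4·c = -552.
(Σx^2·x^2 = 22369, Σx^2·x = 2035, Σx^2 = 205, Σx·x = 205, Σx = 25, Σ1 = 4, Σx^2·z = -61624, Σx·z = -5566, Σz = -552.)
Row-reducing yields a = -4013/1356, b = 15949/6780, c = -233/226.

b = 2.352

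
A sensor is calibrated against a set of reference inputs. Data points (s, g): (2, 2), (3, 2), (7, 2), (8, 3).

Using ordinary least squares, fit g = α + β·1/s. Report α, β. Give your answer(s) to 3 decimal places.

α = 2.690, β = -1.599

The normal equations are: 4·α + (185/168)·β = 9;  (185/168)·α + (11209/28224)·β = 391/168.
(Σ1 = 4, Σ1/s = 185/168, Σ1/s·1/s = 11209/28224, Σg = 9, Σ1/s·g = 391/168.)
Eliminating β: (11209/28224)·(row 1) − (185/168)·(row 2) gives (1179/3136)·α = (11209/28224)·9 − (185/168)·(391/168) = 2039/2016, so α = 28546/10611.
Then β = ((391/168) − (185/168)·(28546/10611))/(11209/28224) = -5656/3537.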